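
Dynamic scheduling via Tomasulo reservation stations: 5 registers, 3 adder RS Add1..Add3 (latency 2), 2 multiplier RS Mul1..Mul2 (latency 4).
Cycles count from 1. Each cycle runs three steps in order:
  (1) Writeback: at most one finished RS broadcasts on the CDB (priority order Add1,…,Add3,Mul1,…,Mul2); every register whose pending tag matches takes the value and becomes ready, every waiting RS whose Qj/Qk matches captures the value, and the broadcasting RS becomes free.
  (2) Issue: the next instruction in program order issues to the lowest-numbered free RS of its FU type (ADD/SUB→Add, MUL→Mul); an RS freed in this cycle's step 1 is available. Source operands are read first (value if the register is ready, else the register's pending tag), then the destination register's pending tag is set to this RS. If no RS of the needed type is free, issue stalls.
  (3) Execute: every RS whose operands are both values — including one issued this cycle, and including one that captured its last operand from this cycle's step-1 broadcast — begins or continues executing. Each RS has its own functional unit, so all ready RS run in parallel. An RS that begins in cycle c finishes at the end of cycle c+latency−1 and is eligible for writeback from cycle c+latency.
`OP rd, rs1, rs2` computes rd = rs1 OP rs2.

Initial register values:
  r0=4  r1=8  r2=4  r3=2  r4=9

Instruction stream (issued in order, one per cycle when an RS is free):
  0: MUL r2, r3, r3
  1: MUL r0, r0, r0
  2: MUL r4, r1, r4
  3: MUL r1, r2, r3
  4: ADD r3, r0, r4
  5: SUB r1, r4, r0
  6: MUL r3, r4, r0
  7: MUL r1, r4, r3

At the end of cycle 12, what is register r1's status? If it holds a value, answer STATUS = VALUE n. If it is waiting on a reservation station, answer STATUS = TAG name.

STATUS = TAG Mul2

  c1: issue MUL r2<-Mul1  regs: r0:4,r1:8,r2:Mul1,r3:2,r4:9
  c2: issue MUL r0<-Mul2  regs: r0:Mul2,r1:8,r2:Mul1,r3:2,r4:9
  c3: stall  regs: r0:Mul2,r1:8,r2:Mul1,r3:2,r4:9
  c4: stall  regs: r0:Mul2,r1:8,r2:Mul1,r3:2,r4:9
  c5: CDB Mul1=4; issue MUL r4<-Mul1  regs: r0:Mul2,r1:8,r2:4,r3:2,r4:Mul1
  c6: CDB Mul2=16; issue MUL r1<-Mul2  regs: r0:16,r1:Mul2,r2:4,r3:2,r4:Mul1
  c7: issue ADD r3<-Add1  regs: r0:16,r1:Mul2,r2:4,r3:Add1,r4:Mul1
  c8: issue SUB r1<-Add2  regs: r0:16,r1:Add2,r2:4,r3:Add1,r4:Mul1
  c9: CDB Mul1=72; issue MUL r3<-Mul1  regs: r0:16,r1:Add2,r2:4,r3:Mul1,r4:72
  c10: CDB Mul2=8; issue MUL r1<-Mul2  regs: r0:16,r1:Mul2,r2:4,r3:Mul1,r4:72
  c11: CDB Add1=88  regs: r0:16,r1:Mul2,r2:4,r3:Mul1,r4:72
  c12: CDB Add2=56  regs: r0:16,r1:Mul2,r2:4,r3:Mul1,r4:72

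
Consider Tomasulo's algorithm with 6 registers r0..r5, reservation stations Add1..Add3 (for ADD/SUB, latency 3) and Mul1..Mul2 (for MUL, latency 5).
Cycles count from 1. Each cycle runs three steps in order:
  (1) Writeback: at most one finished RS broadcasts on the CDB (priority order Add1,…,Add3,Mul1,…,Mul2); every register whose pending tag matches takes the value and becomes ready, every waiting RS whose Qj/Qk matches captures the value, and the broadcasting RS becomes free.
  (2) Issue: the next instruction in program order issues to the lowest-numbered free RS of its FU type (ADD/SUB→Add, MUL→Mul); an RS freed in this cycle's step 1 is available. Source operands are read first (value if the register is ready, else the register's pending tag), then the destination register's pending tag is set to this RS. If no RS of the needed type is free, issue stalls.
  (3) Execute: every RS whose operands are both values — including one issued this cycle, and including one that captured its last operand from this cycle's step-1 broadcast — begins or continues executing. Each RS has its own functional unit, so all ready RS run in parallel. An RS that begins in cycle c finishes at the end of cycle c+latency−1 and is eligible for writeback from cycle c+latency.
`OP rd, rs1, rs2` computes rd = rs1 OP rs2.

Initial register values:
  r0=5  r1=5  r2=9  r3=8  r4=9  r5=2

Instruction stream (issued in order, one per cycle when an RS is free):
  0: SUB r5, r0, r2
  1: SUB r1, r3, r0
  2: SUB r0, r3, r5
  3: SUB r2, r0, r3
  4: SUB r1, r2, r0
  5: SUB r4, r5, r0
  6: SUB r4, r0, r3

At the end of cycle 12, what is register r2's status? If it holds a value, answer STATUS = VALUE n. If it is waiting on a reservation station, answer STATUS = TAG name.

STATUS = VALUE 4

c1: issue SUB r5<-Add1 | r0:5,r1:5,r2:9,r3:8,r4:9,r5:Add1
c2: issue SUB r1<-Add2 | r0:5,r1:Add2,r2:9,r3:8,r4:9,r5:Add1
c3: issue SUB r0<-Add3 | r0:Add3,r1:Add2,r2:9,r3:8,r4:9,r5:Add1
c4: CDB Add1=-4; issue SUB r2<-Add1 | r0:Add3,r1:Add2,r2:Add1,r3:8,r4:9,r5:-4
c5: CDB Add2=3; issue SUB r1<-Add2 | r0:Add3,r1:Add2,r2:Add1,r3:8,r4:9,r5:-4
c6: stall | r0:Add3,r1:Add2,r2:Add1,r3:8,r4:9,r5:-4
c7: CDB Add3=12; issue SUB r4<-Add3 | r0:12,r1:Add2,r2:Add1,r3:8,r4:Add3,r5:-4
c8: stall | r0:12,r1:Add2,r2:Add1,r3:8,r4:Add3,r5:-4
c9: stall | r0:12,r1:Add2,r2:Add1,r3:8,r4:Add3,r5:-4
c10: CDB Add1=4; issue SUB r4<-Add1 | r0:12,r1:Add2,r2:4,r3:8,r4:Add1,r5:-4
c11: CDB Add3=-16 | r0:12,r1:Add2,r2:4,r3:8,r4:Add1,r5:-4
c12: - | r0:12,r1:Add2,r2:4,r3:8,r4:Add1,r5:-4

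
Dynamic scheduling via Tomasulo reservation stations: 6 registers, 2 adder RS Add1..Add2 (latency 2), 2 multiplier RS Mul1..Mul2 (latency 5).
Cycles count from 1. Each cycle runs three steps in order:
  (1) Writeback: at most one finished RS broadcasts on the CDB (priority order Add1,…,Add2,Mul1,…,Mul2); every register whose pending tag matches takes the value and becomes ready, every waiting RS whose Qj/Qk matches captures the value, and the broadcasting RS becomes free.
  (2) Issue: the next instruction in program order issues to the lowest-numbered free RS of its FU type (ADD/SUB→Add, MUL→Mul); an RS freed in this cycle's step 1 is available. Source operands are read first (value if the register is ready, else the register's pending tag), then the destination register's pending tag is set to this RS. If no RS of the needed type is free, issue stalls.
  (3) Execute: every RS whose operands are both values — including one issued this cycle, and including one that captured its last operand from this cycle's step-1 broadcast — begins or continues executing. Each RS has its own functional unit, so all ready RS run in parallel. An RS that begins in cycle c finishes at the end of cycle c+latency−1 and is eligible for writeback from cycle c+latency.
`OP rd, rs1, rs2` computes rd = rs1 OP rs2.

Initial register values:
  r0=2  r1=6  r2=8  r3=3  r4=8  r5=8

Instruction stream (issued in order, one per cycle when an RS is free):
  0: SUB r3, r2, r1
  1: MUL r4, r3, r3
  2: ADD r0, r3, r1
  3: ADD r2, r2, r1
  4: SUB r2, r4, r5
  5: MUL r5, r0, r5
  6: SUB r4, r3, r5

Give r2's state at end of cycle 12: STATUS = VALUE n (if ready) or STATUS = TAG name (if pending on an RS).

STATUS = VALUE -4

  c1: issue SUB r3<-Add1  regs: r0:2,r1:6,r2:8,r3:Add1,r4:8,r5:8
  c2: issue MUL r4<-Mul1  regs: r0:2,r1:6,r2:8,r3:Add1,r4:Mul1,r5:8
  c3: CDB Add1=2; issue ADD r0<-Add1  regs: r0:Add1,r1:6,r2:8,r3:2,r4:Mul1,r5:8
  c4: issue ADD r2<-Add2  regs: r0:Add1,r1:6,r2:Add2,r3:2,r4:Mul1,r5:8
  c5: CDB Add1=8; issue SUB r2<-Add1  regs: r0:8,r1:6,r2:Add1,r3:2,r4:Mul1,r5:8
  c6: CDB Add2=14; issue MUL r5<-Mul2  regs: r0:8,r1:6,r2:Add1,r3:2,r4:Mul1,r5:Mul2
  c7: issue SUB r4<-Add2  regs: r0:8,r1:6,r2:Add1,r3:2,r4:Add2,r5:Mul2
  c8: CDB Mul1=4  regs: r0:8,r1:6,r2:Add1,r3:2,r4:Add2,r5:Mul2
  c9: -  regs: r0:8,r1:6,r2:Add1,r3:2,r4:Add2,r5:Mul2
  c10: CDB Add1=-4  regs: r0:8,r1:6,r2:-4,r3:2,r4:Add2,r5:Mul2
  c11: CDB Mul2=64  regs: r0:8,r1:6,r2:-4,r3:2,r4:Add2,r5:64
  c12: -  regs: r0:8,r1:6,r2:-4,r3:2,r4:Add2,r5:64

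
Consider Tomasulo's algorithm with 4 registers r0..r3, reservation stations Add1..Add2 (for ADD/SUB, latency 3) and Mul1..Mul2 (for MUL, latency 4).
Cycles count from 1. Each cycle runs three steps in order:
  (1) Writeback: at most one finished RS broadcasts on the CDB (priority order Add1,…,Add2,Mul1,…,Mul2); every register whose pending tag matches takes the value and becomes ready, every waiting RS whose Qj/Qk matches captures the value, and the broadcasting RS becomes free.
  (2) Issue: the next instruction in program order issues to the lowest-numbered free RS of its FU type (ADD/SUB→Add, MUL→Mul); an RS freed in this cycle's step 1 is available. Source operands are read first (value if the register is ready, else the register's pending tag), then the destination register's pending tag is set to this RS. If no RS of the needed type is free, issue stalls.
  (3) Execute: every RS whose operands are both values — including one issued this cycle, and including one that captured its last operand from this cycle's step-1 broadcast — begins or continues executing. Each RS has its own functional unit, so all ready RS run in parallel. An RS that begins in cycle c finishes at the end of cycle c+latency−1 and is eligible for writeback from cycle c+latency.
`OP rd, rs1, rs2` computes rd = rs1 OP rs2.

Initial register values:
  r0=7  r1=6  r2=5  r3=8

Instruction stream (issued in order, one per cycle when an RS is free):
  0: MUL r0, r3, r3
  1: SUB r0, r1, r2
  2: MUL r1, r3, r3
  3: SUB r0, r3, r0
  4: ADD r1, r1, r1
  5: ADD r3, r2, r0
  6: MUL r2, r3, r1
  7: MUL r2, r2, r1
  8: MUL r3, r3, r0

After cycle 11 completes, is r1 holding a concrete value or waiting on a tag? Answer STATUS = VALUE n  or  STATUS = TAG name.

cycle 1: issue MUL r0<-Mul1 // r0:Mul1,r1:6,r2:5,r3:8
cycle 2: issue SUB r0<-Add1 // r0:Add1,r1:6,r2:5,r3:8
cycle 3: issue MUL r1<-Mul2 // r0:Add1,r1:Mul2,r2:5,r3:8
cycle 4: issue SUB r0<-Add2 // r0:Add2,r1:Mul2,r2:5,r3:8
cycle 5: CDB Add1=1; issue ADD r1<-Add1 // r0:Add2,r1:Add1,r2:5,r3:8
cycle 6: CDB Mul1=64; stall // r0:Add2,r1:Add1,r2:5,r3:8
cycle 7: CDB Mul2=64; stall // r0:Add2,r1:Add1,r2:5,r3:8
cycle 8: CDB Add2=7; issue ADD r3<-Add2 // r0:7,r1:Add1,r2:5,r3:Add2
cycle 9: issue MUL r2<-Mul1 // r0:7,r1:Add1,r2:Mul1,r3:Add2
cycle 10: CDB Add1=128; issue MUL r2<-Mul2 // r0:7,r1:128,r2:Mul2,r3:Add2
cycle 11: CDB Add2=12; stall // r0:7,r1:128,r2:Mul2,r3:12

STATUS = VALUE 128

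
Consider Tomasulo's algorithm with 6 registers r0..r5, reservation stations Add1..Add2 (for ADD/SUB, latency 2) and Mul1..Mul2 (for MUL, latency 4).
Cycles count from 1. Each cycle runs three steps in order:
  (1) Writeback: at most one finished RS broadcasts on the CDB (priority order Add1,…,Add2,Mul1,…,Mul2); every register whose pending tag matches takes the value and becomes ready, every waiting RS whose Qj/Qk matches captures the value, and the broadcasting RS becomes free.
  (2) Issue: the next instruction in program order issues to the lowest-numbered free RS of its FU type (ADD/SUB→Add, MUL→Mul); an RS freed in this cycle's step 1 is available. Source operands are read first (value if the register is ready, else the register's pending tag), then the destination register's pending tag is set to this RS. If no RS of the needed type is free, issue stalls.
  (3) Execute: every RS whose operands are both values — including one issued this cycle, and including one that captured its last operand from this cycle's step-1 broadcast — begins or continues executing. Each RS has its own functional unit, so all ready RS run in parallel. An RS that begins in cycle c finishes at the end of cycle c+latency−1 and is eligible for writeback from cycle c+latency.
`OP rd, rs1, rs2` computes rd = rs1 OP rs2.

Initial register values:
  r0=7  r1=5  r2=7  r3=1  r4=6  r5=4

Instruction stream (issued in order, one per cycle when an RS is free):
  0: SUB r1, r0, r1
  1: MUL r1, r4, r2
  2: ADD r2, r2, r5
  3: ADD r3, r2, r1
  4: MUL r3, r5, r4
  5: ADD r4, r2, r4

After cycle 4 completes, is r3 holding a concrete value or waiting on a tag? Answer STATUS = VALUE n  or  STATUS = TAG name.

  c1: issue SUB r1<-Add1  regs: r0:7,r1:Add1,r2:7,r3:1,r4:6,r5:4
  c2: issue MUL r1<-Mul1  regs: r0:7,r1:Mul1,r2:7,r3:1,r4:6,r5:4
  c3: CDB Add1=2; issue ADD r2<-Add1  regs: r0:7,r1:Mul1,r2:Add1,r3:1,r4:6,r5:4
  c4: issue ADD r3<-Add2  regs: r0:7,r1:Mul1,r2:Add1,r3:Add2,r4:6,r5:4

STATUS = TAG Add2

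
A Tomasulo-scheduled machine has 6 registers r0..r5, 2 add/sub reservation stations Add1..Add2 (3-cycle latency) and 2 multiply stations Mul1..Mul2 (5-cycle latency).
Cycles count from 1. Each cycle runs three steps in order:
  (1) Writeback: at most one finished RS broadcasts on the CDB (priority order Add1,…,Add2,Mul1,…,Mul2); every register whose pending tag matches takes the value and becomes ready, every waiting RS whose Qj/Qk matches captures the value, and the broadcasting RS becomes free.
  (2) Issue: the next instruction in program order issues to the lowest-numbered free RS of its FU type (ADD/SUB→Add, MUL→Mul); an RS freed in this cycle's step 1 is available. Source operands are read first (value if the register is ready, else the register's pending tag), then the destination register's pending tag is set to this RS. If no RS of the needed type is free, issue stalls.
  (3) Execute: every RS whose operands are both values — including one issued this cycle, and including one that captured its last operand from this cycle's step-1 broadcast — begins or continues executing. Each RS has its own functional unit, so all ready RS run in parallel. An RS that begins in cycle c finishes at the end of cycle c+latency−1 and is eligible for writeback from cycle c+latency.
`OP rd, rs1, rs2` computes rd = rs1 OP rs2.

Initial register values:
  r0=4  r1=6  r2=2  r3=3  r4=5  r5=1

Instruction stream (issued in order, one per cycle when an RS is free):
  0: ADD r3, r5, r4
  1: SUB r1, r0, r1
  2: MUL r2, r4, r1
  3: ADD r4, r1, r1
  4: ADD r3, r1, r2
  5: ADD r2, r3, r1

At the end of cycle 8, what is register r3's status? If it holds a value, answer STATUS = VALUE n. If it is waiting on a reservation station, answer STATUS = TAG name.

STATUS = TAG Add2

cycle 1: issue ADD r3<-Add1 // r0:4,r1:6,r2:2,r3:Add1,r4:5,r5:1
cycle 2: issue SUB r1<-Add2 // r0:4,r1:Add2,r2:2,r3:Add1,r4:5,r5:1
cycle 3: issue MUL r2<-Mul1 // r0:4,r1:Add2,r2:Mul1,r3:Add1,r4:5,r5:1
cycle 4: CDB Add1=6; issue ADD r4<-Add1 // r0:4,r1:Add2,r2:Mul1,r3:6,r4:Add1,r5:1
cycle 5: CDB Add2=-2; issue ADD r3<-Add2 // r0:4,r1:-2,r2:Mul1,r3:Add2,r4:Add1,r5:1
cycle 6: stall // r0:4,r1:-2,r2:Mul1,r3:Add2,r4:Add1,r5:1
cycle 7: stall // r0:4,r1:-2,r2:Mul1,r3:Add2,r4:Add1,r5:1
cycle 8: CDB Add1=-4; issue ADD r2<-Add1 // r0:4,r1:-2,r2:Add1,r3:Add2,r4:-4,r5:1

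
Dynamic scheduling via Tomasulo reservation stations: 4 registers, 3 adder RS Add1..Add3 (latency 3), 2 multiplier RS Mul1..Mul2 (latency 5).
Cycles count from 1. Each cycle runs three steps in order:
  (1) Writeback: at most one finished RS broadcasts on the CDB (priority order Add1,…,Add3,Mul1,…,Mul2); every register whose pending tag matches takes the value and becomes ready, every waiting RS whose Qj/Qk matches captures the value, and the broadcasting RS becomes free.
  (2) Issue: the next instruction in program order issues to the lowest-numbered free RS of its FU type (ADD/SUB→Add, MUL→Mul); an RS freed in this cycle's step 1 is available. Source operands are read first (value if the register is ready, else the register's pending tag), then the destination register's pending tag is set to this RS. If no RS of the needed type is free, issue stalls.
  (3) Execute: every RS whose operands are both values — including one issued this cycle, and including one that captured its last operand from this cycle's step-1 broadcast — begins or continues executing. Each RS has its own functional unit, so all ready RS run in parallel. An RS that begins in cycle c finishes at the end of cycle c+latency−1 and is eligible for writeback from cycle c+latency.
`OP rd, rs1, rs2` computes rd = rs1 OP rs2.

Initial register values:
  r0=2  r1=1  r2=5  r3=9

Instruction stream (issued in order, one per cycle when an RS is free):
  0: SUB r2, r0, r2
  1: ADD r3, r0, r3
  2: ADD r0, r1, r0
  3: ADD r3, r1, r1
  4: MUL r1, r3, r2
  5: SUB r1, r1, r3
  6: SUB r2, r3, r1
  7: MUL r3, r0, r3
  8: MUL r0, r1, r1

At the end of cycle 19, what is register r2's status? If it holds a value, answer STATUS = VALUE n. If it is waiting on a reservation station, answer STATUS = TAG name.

cycle 1: issue SUB r2<-Add1 // r0:2,r1:1,r2:Add1,r3:9
cycle 2: issue ADD r3<-Add2 // r0:2,r1:1,r2:Add1,r3:Add2
cycle 3: issue ADD r0<-Add3 // r0:Add3,r1:1,r2:Add1,r3:Add2
cycle 4: CDB Add1=-3; issue ADD r3<-Add1 // r0:Add3,r1:1,r2:-3,r3:Add1
cycle 5: CDB Add2=11; issue MUL r1<-Mul1 // r0:Add3,r1:Mul1,r2:-3,r3:Add1
cycle 6: CDB Add3=3; issue SUB r1<-Add2 // r0:3,r1:Add2,r2:-3,r3:Add1
cycle 7: CDB Add1=2; issue SUB r2<-Add1 // r0:3,r1:Add2,r2:Add1,r3:2
cycle 8: issue MUL r3<-Mul2 // r0:3,r1:Add2,r2:Add1,r3:Mul2
cycle 9: stall // r0:3,r1:Add2,r2:Add1,r3:Mul2
cycle 10: stall // r0:3,r1:Add2,r2:Add1,r3:Mul2
cycle 11: stall // r0:3,r1:Add2,r2:Add1,r3:Mul2
cycle 12: CDB Mul1=-6; issue MUL r0<-Mul1 // r0:Mul1,r1:Add2,r2:Add1,r3:Mul2
cycle 13: CDB Mul2=6 // r0:Mul1,r1:Add2,r2:Add1,r3:6
cycle 14: - // r0:Mul1,r1:Add2,r2:Add1,r3:6
cycle 15: CDB Add2=-8 // r0:Mul1,r1:-8,r2:Add1,r3:6
cycle 16: - // r0:Mul1,r1:-8,r2:Add1,r3:6
cycle 17: - // r0:Mul1,r1:-8,r2:Add1,r3:6
cycle 18: CDB Add1=10 // r0:Mul1,r1:-8,r2:10,r3:6
cycle 19: - // r0:Mul1,r1:-8,r2:10,r3:6

STATUS = VALUE 10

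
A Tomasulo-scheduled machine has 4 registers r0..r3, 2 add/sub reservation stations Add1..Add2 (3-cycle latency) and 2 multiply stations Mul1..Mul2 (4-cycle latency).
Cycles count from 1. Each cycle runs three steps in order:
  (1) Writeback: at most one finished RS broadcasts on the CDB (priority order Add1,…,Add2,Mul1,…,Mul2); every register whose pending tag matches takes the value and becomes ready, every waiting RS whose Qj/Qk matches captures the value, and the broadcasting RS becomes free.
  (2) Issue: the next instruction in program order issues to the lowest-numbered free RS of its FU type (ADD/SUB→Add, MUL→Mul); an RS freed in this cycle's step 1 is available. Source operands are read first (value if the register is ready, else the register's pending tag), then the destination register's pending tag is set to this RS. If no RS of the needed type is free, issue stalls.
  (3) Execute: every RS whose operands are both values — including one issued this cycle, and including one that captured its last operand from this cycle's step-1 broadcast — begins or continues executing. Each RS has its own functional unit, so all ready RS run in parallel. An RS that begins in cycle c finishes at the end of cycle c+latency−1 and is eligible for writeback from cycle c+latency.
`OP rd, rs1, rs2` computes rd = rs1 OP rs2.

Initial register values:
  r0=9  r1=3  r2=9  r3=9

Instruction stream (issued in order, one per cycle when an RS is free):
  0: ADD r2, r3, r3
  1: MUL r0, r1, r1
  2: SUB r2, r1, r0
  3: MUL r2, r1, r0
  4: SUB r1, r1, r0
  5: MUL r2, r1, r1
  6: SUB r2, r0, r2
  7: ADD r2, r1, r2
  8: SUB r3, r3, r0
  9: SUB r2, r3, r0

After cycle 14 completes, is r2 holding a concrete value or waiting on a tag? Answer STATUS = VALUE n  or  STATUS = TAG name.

  c1: issue ADD r2<-Add1  regs: r0:9,r1:3,r2:Add1,r3:9
  c2: issue MUL r0<-Mul1  regs: r0:Mul1,r1:3,r2:Add1,r3:9
  c3: issue SUB r2<-Add2  regs: r0:Mul1,r1:3,r2:Add2,r3:9
  c4: CDB Add1=18; issue MUL r2<-Mul2  regs: r0:Mul1,r1:3,r2:Mul2,r3:9
  c5: issue SUB r1<-Add1  regs: r0:Mul1,r1:Add1,r2:Mul2,r3:9
  c6: CDB Mul1=9; issue MUL r2<-Mul1  regs: r0:9,r1:Add1,r2:Mul1,r3:9
  c7: stall  regs: r0:9,r1:Add1,r2:Mul1,r3:9
  c8: stall  regs: r0:9,r1:Add1,r2:Mul1,r3:9
  c9: CDB Add1=-6; issue SUB r2<-Add1  regs: r0:9,r1:-6,r2:Add1,r3:9
  c10: CDB Add2=-6; issue ADD r2<-Add2  regs: r0:9,r1:-6,r2:Add2,r3:9
  c11: CDB Mul2=27; stall  regs: r0:9,r1:-6,r2:Add2,r3:9
  c12: stall  regs: r0:9,r1:-6,r2:Add2,r3:9
  c13: CDB Mul1=36; stall  regs: r0:9,r1:-6,r2:Add2,r3:9
  c14: stall  regs: r0:9,r1:-6,r2:Add2,r3:9

STATUS = TAG Add2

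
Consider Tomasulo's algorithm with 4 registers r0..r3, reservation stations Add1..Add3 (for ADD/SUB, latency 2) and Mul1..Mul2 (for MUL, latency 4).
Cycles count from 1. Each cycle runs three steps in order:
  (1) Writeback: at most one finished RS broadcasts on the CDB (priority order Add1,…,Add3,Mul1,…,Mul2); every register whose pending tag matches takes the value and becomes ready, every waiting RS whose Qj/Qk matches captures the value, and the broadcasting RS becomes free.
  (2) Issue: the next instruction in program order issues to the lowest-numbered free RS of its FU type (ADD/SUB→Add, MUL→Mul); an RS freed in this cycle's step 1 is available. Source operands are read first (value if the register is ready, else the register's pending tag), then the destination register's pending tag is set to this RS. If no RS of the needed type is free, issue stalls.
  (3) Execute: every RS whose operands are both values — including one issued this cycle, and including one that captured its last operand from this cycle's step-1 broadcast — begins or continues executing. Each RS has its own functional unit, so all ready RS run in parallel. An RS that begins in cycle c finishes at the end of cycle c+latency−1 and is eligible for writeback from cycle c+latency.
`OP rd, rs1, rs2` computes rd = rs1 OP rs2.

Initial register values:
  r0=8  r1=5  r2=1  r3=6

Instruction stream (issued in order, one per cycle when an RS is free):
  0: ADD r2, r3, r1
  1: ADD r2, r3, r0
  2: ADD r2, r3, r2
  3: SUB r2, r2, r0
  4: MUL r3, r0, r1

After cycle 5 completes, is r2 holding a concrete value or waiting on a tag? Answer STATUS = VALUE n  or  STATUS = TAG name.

cycle 1: issue ADD r2<-Add1 // r0:8,r1:5,r2:Add1,r3:6
cycle 2: issue ADD r2<-Add2 // r0:8,r1:5,r2:Add2,r3:6
cycle 3: CDB Add1=11; issue ADD r2<-Add1 // r0:8,r1:5,r2:Add1,r3:6
cycle 4: CDB Add2=14; issue SUB r2<-Add2 // r0:8,r1:5,r2:Add2,r3:6
cycle 5: issue MUL r3<-Mul1 // r0:8,r1:5,r2:Add2,r3:Mul1

STATUS = TAG Add2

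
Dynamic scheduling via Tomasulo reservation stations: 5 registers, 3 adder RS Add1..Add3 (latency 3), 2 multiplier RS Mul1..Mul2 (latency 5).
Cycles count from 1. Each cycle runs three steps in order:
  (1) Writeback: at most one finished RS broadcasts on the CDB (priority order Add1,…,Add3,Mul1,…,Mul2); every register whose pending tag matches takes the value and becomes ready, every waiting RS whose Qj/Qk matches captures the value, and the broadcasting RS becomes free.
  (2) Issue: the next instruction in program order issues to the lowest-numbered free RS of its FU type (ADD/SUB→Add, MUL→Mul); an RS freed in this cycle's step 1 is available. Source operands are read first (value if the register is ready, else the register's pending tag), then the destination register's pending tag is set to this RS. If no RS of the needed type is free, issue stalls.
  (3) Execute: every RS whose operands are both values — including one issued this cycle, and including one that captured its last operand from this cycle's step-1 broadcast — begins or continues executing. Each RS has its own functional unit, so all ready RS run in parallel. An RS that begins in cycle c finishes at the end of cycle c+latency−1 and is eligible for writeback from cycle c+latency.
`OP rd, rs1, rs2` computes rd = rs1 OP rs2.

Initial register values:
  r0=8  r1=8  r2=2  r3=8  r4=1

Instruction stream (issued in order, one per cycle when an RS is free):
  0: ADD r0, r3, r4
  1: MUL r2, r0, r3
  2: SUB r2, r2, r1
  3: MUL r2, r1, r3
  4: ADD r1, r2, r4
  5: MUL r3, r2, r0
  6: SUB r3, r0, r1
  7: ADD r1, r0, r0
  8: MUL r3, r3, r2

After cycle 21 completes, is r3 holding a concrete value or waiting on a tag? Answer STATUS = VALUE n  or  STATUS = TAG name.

STATUS = VALUE -3584

  c1: issue ADD r0<-Add1  regs: r0:Add1,r1:8,r2:2,r3:8,r4:1
  c2: issue MUL r2<-Mul1  regs: r0:Add1,r1:8,r2:Mul1,r3:8,r4:1
  c3: issue SUB r2<-Add2  regs: r0:Add1,r1:8,r2:Add2,r3:8,r4:1
  c4: CDB Add1=9; issue MUL r2<-Mul2  regs: r0:9,r1:8,r2:Mul2,r3:8,r4:1
  c5: issue ADD r1<-Add1  regs: r0:9,r1:Add1,r2:Mul2,r3:8,r4:1
  c6: stall  regs: r0:9,r1:Add1,r2:Mul2,r3:8,r4:1
  c7: stall  regs: r0:9,r1:Add1,r2:Mul2,r3:8,r4:1
  c8: stall  regs: r0:9,r1:Add1,r2:Mul2,r3:8,r4:1
  c9: CDB Mul1=72; issue MUL r3<-Mul1  regs: r0:9,r1:Add1,r2:Mul2,r3:Mul1,r4:1
  c10: CDB Mul2=64; issue SUB r3<-Add3  regs: r0:9,r1:Add1,r2:64,r3:Add3,r4:1
  c11: stall  regs: r0:9,r1:Add1,r2:64,r3:Add3,r4:1
  c12: CDB Add2=64; issue ADD r1<-Add2  regs: r0:9,r1:Add2,r2:64,r3:Add3,r4:1
  c13: CDB Add1=65; issue MUL r3<-Mul2  regs: r0:9,r1:Add2,r2:64,r3:Mul2,r4:1
  c14: -  regs: r0:9,r1:Add2,r2:64,r3:Mul2,r4:1
  c15: CDB Add2=18  regs: r0:9,r1:18,r2:64,r3:Mul2,r4:1
  c16: CDB Add3=-56  regs: r0:9,r1:18,r2:64,r3:Mul2,r4:1
  c17: CDB Mul1=576  regs: r0:9,r1:18,r2:64,r3:Mul2,r4:1
  c18: -  regs: r0:9,r1:18,r2:64,r3:Mul2,r4:1
  c19: -  regs: r0:9,r1:18,r2:64,r3:Mul2,r4:1
  c20: -  regs: r0:9,r1:18,r2:64,r3:Mul2,r4:1
  c21: CDB Mul2=-3584  regs: r0:9,r1:18,r2:64,r3:-3584,r4:1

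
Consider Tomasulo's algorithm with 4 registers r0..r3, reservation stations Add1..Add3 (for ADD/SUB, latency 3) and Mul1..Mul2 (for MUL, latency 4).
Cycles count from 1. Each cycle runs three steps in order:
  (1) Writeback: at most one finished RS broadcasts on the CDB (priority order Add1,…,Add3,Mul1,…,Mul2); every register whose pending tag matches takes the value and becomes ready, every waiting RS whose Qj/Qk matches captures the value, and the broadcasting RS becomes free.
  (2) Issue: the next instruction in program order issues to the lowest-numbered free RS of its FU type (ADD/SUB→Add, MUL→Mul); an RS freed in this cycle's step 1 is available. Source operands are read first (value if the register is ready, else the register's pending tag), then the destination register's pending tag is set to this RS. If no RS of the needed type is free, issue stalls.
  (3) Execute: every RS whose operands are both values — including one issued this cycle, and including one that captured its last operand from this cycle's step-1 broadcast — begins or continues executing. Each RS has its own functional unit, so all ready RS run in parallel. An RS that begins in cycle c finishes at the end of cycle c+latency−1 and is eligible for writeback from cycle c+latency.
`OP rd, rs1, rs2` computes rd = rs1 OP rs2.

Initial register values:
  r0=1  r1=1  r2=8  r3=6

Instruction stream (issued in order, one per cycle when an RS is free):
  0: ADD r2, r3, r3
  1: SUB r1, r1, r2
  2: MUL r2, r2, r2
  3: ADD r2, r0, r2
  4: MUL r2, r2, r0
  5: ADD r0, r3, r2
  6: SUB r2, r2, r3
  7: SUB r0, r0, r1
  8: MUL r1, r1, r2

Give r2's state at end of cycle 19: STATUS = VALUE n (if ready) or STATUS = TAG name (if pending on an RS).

STATUS = VALUE 139

c1: issue ADD r2<-Add1 | r0:1,r1:1,r2:Add1,r3:6
c2: issue SUB r1<-Add2 | r0:1,r1:Add2,r2:Add1,r3:6
c3: issue MUL r2<-Mul1 | r0:1,r1:Add2,r2:Mul1,r3:6
c4: CDB Add1=12; issue ADD r2<-Add1 | r0:1,r1:Add2,r2:Add1,r3:6
c5: issue MUL r2<-Mul2 | r0:1,r1:Add2,r2:Mul2,r3:6
c6: issue ADD r0<-Add3 | r0:Add3,r1:Add2,r2:Mul2,r3:6
c7: CDB Add2=-11; issue SUB r2<-Add2 | r0:Add3,r1:-11,r2:Add2,r3:6
c8: CDB Mul1=144; stall | r0:Add3,r1:-11,r2:Add2,r3:6
c9: stall | r0:Add3,r1:-11,r2:Add2,r3:6
c10: stall | r0:Add3,r1:-11,r2:Add2,r3:6
c11: CDB Add1=145; issue SUB r0<-Add1 | r0:Add1,r1:-11,r2:Add2,r3:6
c12: issue MUL r1<-Mul1 | r0:Add1,r1:Mul1,r2:Add2,r3:6
c13: - | r0:Add1,r1:Mul1,r2:Add2,r3:6
c14: - | r0:Add1,r1:Mul1,r2:Add2,r3:6
c15: CDB Mul2=145 | r0:Add1,r1:Mul1,r2:Add2,r3:6
c16: - | r0:Add1,r1:Mul1,r2:Add2,r3:6
c17: - | r0:Add1,r1:Mul1,r2:Add2,r3:6
c18: CDB Add2=139 | r0:Add1,r1:Mul1,r2:139,r3:6
c19: CDB Add3=151 | r0:Add1,r1:Mul1,r2:139,r3:6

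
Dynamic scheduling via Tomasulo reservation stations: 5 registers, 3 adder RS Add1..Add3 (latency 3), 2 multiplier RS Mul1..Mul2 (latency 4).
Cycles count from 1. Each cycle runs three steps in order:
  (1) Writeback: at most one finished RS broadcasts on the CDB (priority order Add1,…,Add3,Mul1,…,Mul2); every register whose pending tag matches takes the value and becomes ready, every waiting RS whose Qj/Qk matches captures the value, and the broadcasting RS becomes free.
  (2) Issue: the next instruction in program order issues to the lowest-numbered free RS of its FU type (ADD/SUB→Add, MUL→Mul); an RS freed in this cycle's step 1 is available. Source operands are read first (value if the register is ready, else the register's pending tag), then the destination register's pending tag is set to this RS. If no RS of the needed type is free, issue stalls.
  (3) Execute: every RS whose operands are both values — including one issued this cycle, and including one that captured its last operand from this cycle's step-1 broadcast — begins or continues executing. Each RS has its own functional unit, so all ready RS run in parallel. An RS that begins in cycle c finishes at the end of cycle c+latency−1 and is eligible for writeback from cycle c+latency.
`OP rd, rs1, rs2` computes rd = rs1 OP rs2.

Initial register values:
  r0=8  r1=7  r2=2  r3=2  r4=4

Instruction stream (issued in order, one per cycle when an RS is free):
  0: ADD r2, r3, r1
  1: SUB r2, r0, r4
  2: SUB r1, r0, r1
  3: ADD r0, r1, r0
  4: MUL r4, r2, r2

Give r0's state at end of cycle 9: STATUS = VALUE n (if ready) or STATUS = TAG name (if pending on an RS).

  c1: issue ADD r2<-Add1  regs: r0:8,r1:7,r2:Add1,r3:2,r4:4
  c2: issue SUB r2<-Add2  regs: r0:8,r1:7,r2:Add2,r3:2,r4:4
  c3: issue SUB r1<-Add3  regs: r0:8,r1:Add3,r2:Add2,r3:2,r4:4
  c4: CDB Add1=9; issue ADD r0<-Add1  regs: r0:Add1,r1:Add3,r2:Add2,r3:2,r4:4
  c5: CDB Add2=4; issue MUL r4<-Mul1  regs: r0:Add1,r1:Add3,r2:4,r3:2,r4:Mul1
  c6: CDB Add3=1  regs: r0:Add1,r1:1,r2:4,r3:2,r4:Mul1
  c7: -  regs: r0:Add1,r1:1,r2:4,r3:2,r4:Mul1
  c8: -  regs: r0:Add1,r1:1,r2:4,r3:2,r4:Mul1
  c9: CDB Add1=9  regs: r0:9,r1:1,r2:4,r3:2,r4:Mul1

STATUS = VALUE 9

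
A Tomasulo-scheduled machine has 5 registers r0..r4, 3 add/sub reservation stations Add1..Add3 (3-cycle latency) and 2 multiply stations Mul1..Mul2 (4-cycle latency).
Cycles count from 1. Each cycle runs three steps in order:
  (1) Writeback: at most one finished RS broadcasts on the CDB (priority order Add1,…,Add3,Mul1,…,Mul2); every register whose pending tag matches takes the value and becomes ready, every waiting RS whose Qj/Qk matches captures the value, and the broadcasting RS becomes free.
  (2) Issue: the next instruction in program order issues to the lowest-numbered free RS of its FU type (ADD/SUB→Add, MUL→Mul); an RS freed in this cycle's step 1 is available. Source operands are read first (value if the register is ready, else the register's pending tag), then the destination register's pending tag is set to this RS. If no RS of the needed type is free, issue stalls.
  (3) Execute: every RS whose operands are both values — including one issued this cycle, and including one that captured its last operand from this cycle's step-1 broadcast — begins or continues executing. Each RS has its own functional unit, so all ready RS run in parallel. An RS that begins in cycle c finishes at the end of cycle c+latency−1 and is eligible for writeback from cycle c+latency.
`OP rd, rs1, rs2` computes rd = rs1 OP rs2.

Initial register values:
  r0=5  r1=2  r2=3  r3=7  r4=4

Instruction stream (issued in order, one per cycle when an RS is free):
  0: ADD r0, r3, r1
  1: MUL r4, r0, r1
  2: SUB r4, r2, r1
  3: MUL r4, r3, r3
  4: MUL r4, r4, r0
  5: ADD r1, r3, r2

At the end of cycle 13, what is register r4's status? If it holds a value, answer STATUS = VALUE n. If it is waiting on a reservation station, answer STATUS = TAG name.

  c1: issue ADD r0<-Add1  regs: r0:Add1,r1:2,r2:3,r3:7,r4:4
  c2: issue MUL r4<-Mul1  regs: r0:Add1,r1:2,r2:3,r3:7,r4:Mul1
  c3: issue SUB r4<-Add2  regs: r0:Add1,r1:2,r2:3,r3:7,r4:Add2
  c4: CDB Add1=9; issue MUL r4<-Mul2  regs: r0:9,r1:2,r2:3,r3:7,r4:Mul2
  c5: stall  regs: r0:9,r1:2,r2:3,r3:7,r4:Mul2
  c6: CDB Add2=1; stall  regs: r0:9,r1:2,r2:3,r3:7,r4:Mul2
  c7: stall  regs: r0:9,r1:2,r2:3,r3:7,r4:Mul2
  c8: CDB Mul1=18; issue MUL r4<-Mul1  regs: r0:9,r1:2,r2:3,r3:7,r4:Mul1
  c9: CDB Mul2=49; issue ADD r1<-Add1  regs: r0:9,r1:Add1,r2:3,r3:7,r4:Mul1
  c10: -  regs: r0:9,r1:Add1,r2:3,r3:7,r4:Mul1
  c11: -  regs: r0:9,r1:Add1,r2:3,r3:7,r4:Mul1
  c12: CDB Add1=10  regs: r0:9,r1:10,r2:3,r3:7,r4:Mul1
  c13: CDB Mul1=441  regs: r0:9,r1:10,r2:3,r3:7,r4:441

STATUS = VALUE 441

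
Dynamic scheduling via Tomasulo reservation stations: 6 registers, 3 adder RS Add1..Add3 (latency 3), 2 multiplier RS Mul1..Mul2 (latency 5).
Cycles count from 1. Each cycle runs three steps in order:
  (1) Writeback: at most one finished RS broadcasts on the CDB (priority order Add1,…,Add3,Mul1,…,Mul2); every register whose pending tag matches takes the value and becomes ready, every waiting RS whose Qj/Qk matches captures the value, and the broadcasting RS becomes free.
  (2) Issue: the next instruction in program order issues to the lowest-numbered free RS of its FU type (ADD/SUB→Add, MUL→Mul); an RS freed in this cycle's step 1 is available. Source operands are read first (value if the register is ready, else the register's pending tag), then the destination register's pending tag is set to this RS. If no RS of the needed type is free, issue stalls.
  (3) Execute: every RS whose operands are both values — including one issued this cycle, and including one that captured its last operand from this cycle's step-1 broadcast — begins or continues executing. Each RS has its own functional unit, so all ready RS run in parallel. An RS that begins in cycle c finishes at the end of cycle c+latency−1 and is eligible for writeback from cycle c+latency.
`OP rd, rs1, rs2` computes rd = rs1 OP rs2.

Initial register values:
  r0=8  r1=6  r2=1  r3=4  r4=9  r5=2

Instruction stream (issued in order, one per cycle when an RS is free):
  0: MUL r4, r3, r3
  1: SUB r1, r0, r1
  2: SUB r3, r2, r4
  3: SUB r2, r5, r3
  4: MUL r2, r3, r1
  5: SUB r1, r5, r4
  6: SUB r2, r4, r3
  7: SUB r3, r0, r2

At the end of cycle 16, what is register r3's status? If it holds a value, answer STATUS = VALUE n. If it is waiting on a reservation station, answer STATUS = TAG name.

STATUS = VALUE -23

c1: issue MUL r4<-Mul1 | r0:8,r1:6,r2:1,r3:4,r4:Mul1,r5:2
c2: issue SUB r1<-Add1 | r0:8,r1:Add1,r2:1,r3:4,r4:Mul1,r5:2
c3: issue SUB r3<-Add2 | r0:8,r1:Add1,r2:1,r3:Add2,r4:Mul1,r5:2
c4: issue SUB r2<-Add3 | r0:8,r1:Add1,r2:Add3,r3:Add2,r4:Mul1,r5:2
c5: CDB Add1=2; issue MUL r2<-Mul2 | r0:8,r1:2,r2:Mul2,r3:Add2,r4:Mul1,r5:2
c6: CDB Mul1=16; issue SUB r1<-Add1 | r0:8,r1:Add1,r2:Mul2,r3:Add2,r4:16,r5:2
c7: stall | r0:8,r1:Add1,r2:Mul2,r3:Add2,r4:16,r5:2
c8: stall | r0:8,r1:Add1,r2:Mul2,r3:Add2,r4:16,r5:2
c9: CDB Add1=-14; issue SUB r2<-Add1 | r0:8,r1:-14,r2:Add1,r3:Add2,r4:16,r5:2
c10: CDB Add2=-15; issue SUB r3<-Add2 | r0:8,r1:-14,r2:Add1,r3:Add2,r4:16,r5:2
c11: - | r0:8,r1:-14,r2:Add1,r3:Add2,r4:16,r5:2
c12: - | r0:8,r1:-14,r2:Add1,r3:Add2,r4:16,r5:2
c13: CDB Add1=31 | r0:8,r1:-14,r2:31,r3:Add2,r4:16,r5:2
c14: CDB Add3=17 | r0:8,r1:-14,r2:31,r3:Add2,r4:16,r5:2
c15: CDB Mul2=-30 | r0:8,r1:-14,r2:31,r3:Add2,r4:16,r5:2
c16: CDB Add2=-23 | r0:8,r1:-14,r2:31,r3:-23,r4:16,r5:2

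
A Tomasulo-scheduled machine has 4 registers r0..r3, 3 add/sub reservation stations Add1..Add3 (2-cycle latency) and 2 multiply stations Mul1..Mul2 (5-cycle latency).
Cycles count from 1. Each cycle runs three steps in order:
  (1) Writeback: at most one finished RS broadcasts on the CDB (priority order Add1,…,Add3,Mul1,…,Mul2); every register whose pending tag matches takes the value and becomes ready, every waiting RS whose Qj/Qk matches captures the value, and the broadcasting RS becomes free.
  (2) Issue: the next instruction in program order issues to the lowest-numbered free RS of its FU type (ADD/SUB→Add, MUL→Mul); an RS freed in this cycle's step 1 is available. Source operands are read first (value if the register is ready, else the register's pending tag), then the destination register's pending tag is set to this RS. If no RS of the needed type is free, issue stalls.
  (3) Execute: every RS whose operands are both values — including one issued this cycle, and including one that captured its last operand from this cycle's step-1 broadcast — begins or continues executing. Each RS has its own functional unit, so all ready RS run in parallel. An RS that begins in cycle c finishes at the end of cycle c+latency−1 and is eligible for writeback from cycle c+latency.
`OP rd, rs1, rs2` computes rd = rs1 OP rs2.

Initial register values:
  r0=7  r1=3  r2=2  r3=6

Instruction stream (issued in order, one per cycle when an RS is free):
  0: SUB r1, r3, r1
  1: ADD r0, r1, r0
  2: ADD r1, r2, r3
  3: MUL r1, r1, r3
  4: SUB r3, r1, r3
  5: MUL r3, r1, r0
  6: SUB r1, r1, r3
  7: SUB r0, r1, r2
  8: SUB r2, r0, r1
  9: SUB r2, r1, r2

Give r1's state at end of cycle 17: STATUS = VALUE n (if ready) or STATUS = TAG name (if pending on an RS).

STATUS = VALUE -432

c1: issue SUB r1<-Add1 | r0:7,r1:Add1,r2:2,r3:6
c2: issue ADD r0<-Add2 | r0:Add2,r1:Add1,r2:2,r3:6
c3: CDB Add1=3; issue ADD r1<-Add1 | r0:Add2,r1:Add1,r2:2,r3:6
c4: issue MUL r1<-Mul1 | r0:Add2,r1:Mul1,r2:2,r3:6
c5: CDB Add1=8; issue SUB r3<-Add1 | r0:Add2,r1:Mul1,r2:2,r3:Add1
c6: CDB Add2=10; issue MUL r3<-Mul2 | r0:10,r1:Mul1,r2:2,r3:Mul2
c7: issue SUB r1<-Add2 | r0:10,r1:Add2,r2:2,r3:Mul2
c8: issue SUB r0<-Add3 | r0:Add3,r1:Add2,r2:2,r3:Mul2
c9: stall | r0:Add3,r1:Add2,r2:2,r3:Mul2
c10: CDB Mul1=48; stall | r0:Add3,r1:Add2,r2:2,r3:Mul2
c11: stall | r0:Add3,r1:Add2,r2:2,r3:Mul2
c12: CDB Add1=42; issue SUB r2<-Add1 | r0:Add3,r1:Add2,r2:Add1,r3:Mul2
c13: stall | r0:Add3,r1:Add2,r2:Add1,r3:Mul2
c14: stall | r0:Add3,r1:Add2,r2:Add1,r3:Mul2
c15: CDB Mul2=480; stall | r0:Add3,r1:Add2,r2:Add1,r3:480
c16: stall | r0:Add3,r1:Add2,r2:Add1,r3:480
c17: CDB Add2=-432; issue SUB r2<-Add2 | r0:Add3,r1:-432,r2:Add2,r3:480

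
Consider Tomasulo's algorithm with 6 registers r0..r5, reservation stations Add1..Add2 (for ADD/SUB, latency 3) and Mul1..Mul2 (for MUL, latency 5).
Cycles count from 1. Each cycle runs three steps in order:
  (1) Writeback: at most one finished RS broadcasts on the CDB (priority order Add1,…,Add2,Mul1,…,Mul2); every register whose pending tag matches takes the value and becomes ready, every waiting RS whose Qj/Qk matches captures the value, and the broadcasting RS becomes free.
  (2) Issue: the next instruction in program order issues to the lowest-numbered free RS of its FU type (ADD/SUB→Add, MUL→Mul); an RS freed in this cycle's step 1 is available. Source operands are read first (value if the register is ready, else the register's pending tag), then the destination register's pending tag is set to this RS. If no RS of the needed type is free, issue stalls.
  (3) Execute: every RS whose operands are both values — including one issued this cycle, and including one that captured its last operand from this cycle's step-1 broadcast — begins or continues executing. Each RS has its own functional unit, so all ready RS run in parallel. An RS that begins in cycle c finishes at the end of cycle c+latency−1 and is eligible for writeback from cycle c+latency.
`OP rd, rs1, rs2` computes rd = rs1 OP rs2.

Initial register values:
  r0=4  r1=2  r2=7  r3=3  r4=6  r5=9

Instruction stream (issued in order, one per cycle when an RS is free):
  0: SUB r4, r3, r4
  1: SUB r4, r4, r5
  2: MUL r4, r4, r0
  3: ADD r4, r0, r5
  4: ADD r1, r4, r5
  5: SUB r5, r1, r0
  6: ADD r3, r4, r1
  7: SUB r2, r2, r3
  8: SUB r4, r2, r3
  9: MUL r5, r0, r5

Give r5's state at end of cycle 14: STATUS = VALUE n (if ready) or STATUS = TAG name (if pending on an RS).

  c1: issue SUB r4<-Add1  regs: r0:4,r1:2,r2:7,r3:3,r4:Add1,r5:9
  c2: issue SUB r4<-Add2  regs: r0:4,r1:2,r2:7,r3:3,r4:Add2,r5:9
  c3: issue MUL r4<-Mul1  regs: r0:4,r1:2,r2:7,r3:3,r4:Mul1,r5:9
  c4: CDB Add1=-3; issue ADD r4<-Add1  regs: r0:4,r1:2,r2:7,r3:3,r4:Add1,r5:9
  c5: stall  regs: r0:4,r1:2,r2:7,r3:3,r4:Add1,r5:9
  c6: stall  regs: r0:4,r1:2,r2:7,r3:3,r4:Add1,r5:9
  c7: CDB Add1=13; issue ADD r1<-Add1  regs: r0:4,r1:Add1,r2:7,r3:3,r4:13,r5:9
  c8: CDB Add2=-12; issue SUB r5<-Add2  regs: r0:4,r1:Add1,r2:7,r3:3,r4:13,r5:Add2
  c9: stall  regs: r0:4,r1:Add1,r2:7,r3:3,r4:13,r5:Add2
  c10: CDB Add1=22; issue ADD r3<-Add1  regs: r0:4,r1:22,r2:7,r3:Add1,r4:13,r5:Add2
  c11: stall  regs: r0:4,r1:22,r2:7,r3:Add1,r4:13,r5:Add2
  c12: stall  regs: r0:4,r1:22,r2:7,r3:Add1,r4:13,r5:Add2
  c13: CDB Add1=35; issue SUB r2<-Add1  regs: r0:4,r1:22,r2:Add1,r3:35,r4:13,r5:Add2
  c14: CDB Add2=18; issue SUB r4<-Add2  regs: r0:4,r1:22,r2:Add1,r3:35,r4:Add2,r5:18

STATUS = VALUE 18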